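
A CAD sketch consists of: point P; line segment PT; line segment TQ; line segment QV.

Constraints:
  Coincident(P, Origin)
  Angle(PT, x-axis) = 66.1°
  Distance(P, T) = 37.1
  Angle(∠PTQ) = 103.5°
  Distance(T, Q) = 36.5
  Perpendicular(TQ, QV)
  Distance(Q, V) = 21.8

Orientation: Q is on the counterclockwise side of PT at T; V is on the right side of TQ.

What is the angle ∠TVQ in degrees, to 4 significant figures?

59.15°

P is at the origin; PT runs at 66.1° with length 37.1, so T = 37.1·(cos 66.1°, sin 66.1°) = (15.03, 33.92). ∠PTQ = 103.5°, so TQ runs at 66.1° + (180° − 103.5°) = 142.6° from the x-axis; with |TQ| = 36.5, Q = T + 36.5·(cos 142.6°, sin 142.6°) = (-13.97, 56.09). TQ ⟂ QV; with |QV| = 21.8 on the right of TQ, V = Q + 21.8·(0.6074, 0.7944) = (-0.7246, 73.41). Then cos ∠TVQ = VT·VQ / (|VT||VQ|), giving 59.15°.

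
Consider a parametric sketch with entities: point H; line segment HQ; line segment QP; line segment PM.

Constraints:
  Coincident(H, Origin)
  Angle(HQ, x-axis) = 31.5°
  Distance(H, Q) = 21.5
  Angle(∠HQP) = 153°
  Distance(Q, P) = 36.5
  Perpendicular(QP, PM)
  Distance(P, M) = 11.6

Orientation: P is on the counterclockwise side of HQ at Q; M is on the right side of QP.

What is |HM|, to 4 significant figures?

59.61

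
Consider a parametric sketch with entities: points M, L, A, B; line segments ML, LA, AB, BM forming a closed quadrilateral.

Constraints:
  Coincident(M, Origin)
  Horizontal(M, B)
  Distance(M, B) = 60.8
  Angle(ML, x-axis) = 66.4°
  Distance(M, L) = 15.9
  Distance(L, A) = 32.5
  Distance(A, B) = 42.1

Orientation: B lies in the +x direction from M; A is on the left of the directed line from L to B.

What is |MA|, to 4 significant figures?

46.59

M is at the origin; M and B share the same y with |MB| = 60.8 and B in +x, so B = (60.8, 0). ML runs at 66.4° with |ML| = 15.9, so L = (6.366, 14.57). A is determined by |LA| = 32.5 and |AB| = 42.1 together: it lies at the intersection of circle(L, 32.5) and circle(B, 42.1). With |LB| = 56.35, the foot of the radical line on LB is 21.82 from L and the perpendicular offset is √(32.5² − 21.82²) = 24.09. Taking the left-of-LB solution: A = (33.67, 32.19).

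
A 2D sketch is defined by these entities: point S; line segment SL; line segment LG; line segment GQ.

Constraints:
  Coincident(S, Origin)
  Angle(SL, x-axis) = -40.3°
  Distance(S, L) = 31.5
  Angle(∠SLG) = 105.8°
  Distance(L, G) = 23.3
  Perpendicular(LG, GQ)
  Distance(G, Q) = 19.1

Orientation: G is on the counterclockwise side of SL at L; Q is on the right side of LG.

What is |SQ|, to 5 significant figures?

58.800

S is at the origin; SL runs at -40.3° with length 31.5, so L = 31.5·(cos -40.3°, sin -40.3°) = (24.024, -20.374). ∠SLG = 105.8°, so LG runs at -40.3° + (180° − 105.8°) = 33.900° from the x-axis; with |LG| = 23.3, G = L + 23.3·(cos 33.900°, sin 33.900°) = (43.363, -7.3784). LG ⟂ GQ; with |GQ| = 19.1 on the right of LG, Q = G + 19.1·(0.55775, -0.83001) = (54.016, -23.232). Then |SQ| = |Q − S| = 58.800.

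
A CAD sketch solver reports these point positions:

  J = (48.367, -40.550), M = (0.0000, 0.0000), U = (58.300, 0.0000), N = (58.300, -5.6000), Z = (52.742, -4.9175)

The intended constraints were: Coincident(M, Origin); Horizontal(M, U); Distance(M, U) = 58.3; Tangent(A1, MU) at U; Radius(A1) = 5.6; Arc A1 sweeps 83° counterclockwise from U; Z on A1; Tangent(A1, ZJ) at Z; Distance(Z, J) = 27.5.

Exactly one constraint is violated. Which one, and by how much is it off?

Distance(Z, J) = 27.5 — off by 8.40.

M = (0.00, 0.00) ✓; M.y = 0.00, U.y = 0.00 ✓; |MU| = 58.30 ✓; ∠(NU, UM) = 90.00° ✓; |NU| = 5.600 ✓; bearing(N→Z) − bearing(N→U) = 83.00° ✓; |NZ| = 5.600 ✓; ∠(NZ, ZJ) = 90.00° ✓; |ZJ| = 35.90 ✗.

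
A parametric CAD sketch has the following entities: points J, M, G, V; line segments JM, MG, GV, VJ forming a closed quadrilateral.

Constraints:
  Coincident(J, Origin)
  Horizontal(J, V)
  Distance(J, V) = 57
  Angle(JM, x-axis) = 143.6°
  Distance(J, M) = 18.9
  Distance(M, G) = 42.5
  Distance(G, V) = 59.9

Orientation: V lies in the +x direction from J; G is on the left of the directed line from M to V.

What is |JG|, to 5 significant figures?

44.239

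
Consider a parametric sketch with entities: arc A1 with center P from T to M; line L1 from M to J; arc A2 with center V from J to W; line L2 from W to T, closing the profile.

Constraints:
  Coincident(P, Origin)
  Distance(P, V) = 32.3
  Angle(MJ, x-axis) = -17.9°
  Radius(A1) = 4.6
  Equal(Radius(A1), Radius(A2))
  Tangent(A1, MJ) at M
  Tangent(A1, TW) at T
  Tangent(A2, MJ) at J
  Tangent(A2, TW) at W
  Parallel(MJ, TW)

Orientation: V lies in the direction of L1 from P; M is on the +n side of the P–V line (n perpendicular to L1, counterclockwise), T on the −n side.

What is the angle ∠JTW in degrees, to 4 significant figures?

15.90°

The slot axis is L1's direction at -17.9°, so u = (cos -17.9°, sin -17.9°) = (0.9516, -0.3074) and n = (−sin -17.9°, cos -17.9°) = (0.3074, 0.9516). P is at the origin and V lies 32.3 along u from P, so V = 32.3·u = (30.74, -9.928). Tangency of A1 to both parallel lines with radius 4.6 puts M and T at P ± 4.6·n: M = (1.414, 4.377), T = (-1.414, -4.377). Equal radii place J and W the same way about V: J = V + 4.6·n = (32.15, -5.550), W = V − 4.6·n = (29.32, -14.30). Then cos ∠JTW = TJ·TW / (|TJ||TW|), giving 15.90°.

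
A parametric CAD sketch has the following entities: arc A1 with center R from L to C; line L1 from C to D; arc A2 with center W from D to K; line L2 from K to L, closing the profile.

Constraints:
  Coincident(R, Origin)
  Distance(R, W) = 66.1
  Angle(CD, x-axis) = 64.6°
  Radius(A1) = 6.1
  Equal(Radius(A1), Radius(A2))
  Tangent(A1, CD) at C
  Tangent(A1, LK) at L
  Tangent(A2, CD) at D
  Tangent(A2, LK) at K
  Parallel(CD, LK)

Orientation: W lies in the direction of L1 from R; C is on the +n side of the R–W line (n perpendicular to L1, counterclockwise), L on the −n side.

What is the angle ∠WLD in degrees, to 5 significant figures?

5.1848°

Tangency of A1 to both parallel lines with radius 6.1 puts C and L at R ± 6.1·n: C = (-5.5103, 2.6165), L = (5.5103, -2.6165). Equal radii place D and K the same way about W: D = W + 6.1·n = (22.842, 62.327), K = W − 6.1·n = (33.863, 57.094). Then cos ∠WLD = LW·LD / (|LW||LD|), giving 5.1848°.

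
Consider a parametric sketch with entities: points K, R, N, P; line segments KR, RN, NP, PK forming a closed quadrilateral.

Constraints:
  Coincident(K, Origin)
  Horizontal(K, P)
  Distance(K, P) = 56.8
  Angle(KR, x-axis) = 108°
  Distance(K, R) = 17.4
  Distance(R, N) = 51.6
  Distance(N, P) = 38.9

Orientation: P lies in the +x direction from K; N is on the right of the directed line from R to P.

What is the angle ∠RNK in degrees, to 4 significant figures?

9.540°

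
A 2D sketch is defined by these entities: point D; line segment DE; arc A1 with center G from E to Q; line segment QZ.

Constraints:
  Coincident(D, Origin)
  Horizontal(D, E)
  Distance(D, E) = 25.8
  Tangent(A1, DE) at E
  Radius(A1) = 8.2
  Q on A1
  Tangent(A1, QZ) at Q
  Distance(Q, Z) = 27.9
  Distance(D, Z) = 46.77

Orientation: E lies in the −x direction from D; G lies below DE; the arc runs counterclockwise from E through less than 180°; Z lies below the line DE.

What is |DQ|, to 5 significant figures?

35.233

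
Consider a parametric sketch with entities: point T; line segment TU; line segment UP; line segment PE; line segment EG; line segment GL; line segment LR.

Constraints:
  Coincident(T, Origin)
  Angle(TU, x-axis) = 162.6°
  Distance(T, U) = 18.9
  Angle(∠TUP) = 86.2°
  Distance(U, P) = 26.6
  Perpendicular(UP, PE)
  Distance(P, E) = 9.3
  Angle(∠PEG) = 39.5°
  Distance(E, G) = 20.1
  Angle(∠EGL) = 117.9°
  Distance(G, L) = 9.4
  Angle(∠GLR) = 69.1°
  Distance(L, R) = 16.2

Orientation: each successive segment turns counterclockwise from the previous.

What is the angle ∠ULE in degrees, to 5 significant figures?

70.261°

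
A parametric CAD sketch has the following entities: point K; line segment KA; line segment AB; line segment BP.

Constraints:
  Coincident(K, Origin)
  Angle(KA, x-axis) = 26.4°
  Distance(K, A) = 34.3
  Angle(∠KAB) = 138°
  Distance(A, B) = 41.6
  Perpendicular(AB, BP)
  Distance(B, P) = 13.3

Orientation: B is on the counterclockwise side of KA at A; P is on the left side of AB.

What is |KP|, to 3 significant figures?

67.8

∠KAB = 138.0°, so AB runs at 26.4° + (180° − 138.0°) = 68.4° from the x-axis; with |AB| = 41.6, B = A + 41.6·(cos 68.4°, sin 68.4°) = (46.0, 53.9). AB is perpendicular to BP; with |BP| = 13.3 on the left of AB, P = B + 13.3·(-0.930, 0.368) = (33.7, 58.8). Then |KP| = |P − K| = 67.8.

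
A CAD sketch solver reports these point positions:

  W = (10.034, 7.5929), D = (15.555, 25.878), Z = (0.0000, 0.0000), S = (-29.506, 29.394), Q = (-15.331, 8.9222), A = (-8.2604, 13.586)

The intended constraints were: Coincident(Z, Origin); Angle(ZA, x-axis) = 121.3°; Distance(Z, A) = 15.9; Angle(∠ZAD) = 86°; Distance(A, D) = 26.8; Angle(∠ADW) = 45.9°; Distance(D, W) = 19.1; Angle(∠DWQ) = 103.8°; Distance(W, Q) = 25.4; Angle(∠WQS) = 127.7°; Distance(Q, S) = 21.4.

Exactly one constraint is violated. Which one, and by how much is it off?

Distance(Q, S) = 21.4 — off by 3.50.

Z = (0.00, 0.00) ✓; ZA at 121.3° ✓; |ZA| = 15.90 ✓; ∠ZAD = 86.00° ✓; |AD| = 26.80 ✓; ∠ADW = 45.90° ✓; |DW| = 19.10 ✓; ∠DWQ = 103.8° ✓; |WQ| = 25.40 ✓; ∠WQS = 127.7° ✓; |QS| = 24.90 ✗.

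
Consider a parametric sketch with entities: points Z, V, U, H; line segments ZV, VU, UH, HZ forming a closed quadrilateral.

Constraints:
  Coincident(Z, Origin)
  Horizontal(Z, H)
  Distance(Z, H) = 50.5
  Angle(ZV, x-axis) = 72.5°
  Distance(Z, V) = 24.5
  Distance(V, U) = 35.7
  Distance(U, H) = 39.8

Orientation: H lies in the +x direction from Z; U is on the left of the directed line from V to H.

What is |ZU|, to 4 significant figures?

55.24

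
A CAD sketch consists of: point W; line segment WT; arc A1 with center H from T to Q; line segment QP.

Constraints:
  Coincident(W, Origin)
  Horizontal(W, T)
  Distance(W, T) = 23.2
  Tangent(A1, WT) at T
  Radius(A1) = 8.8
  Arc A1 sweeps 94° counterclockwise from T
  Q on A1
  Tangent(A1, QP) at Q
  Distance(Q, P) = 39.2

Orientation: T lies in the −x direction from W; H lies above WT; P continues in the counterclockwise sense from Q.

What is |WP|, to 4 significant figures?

51.46

W is at the origin; W and T share the same y with |WT| = 23.2 and T on the −x side, so T = (-23.20, 0.000). Since A1 is tangent to WT there, HT ⟂ WT, so H = T + (0, 8.8) = (-23.20, 8.800). On A1, T sits at bearing -90° from H; a 94° counterclockwise sweep puts Q at bearing 4°, so Q = H + 8.8·(cos 4°, sin 4°) = (-14.42, 9.414). Tangency of A1 to QP means the radius HQ is perpendicular to QP, so QP runs along (−sin 4°, cos 4°); with |QP| = 39.2, P = (-17.16, 48.52). Then |WP| = |P − W| = 51.46.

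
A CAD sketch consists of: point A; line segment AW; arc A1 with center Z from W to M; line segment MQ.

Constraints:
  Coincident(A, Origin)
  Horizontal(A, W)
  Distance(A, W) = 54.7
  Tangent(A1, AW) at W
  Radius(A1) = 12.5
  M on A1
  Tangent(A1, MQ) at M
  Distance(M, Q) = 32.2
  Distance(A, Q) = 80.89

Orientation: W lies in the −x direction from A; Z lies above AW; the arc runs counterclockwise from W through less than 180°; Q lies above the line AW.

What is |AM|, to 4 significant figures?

50.17

A is at the origin; AW is horizontal with |AW| = 54.7 and W on the −x side, so W = (-54.70, 0.000). A1 meets AW tangentially, so ZW is at right angles to AW, so Z = W + (0, 12.5) = (-54.70, 12.50). Since ZM ⟂ MQ (tangency), |ZQ| = √(12.5² + 32.2²) = 34.54 regardless of where M sits on A1. So Q lies on both circle(A, 80.89) and circle(Z, 34.54); the above-AW intersection is Q = (-67.49, 44.58). M is the foot of the tangent from Q: M = (-45.55, 21.02).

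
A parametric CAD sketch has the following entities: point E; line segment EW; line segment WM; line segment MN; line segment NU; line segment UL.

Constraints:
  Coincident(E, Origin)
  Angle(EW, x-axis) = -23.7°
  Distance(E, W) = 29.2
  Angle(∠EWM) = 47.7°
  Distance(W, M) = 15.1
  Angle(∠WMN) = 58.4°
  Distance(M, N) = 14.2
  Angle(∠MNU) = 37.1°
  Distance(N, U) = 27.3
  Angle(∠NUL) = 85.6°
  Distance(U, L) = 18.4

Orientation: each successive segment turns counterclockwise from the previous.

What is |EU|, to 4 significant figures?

39.48

E is at the origin; EW runs at -23.7° with length 29.2, so W = (26.74, -11.74). ∠EWM = 47.7° gives WM at 108.6° from the x-axis; with |WM| = 15.1, M = (21.92, 2.574). ∠WMN = 58.4° gives MN at -129.8° from the x-axis; with |MN| = 14.2, N = (12.83, -8.335). ∠MNU = 37.1° gives NU at 13.10° from the x-axis; with |NU| = 27.3, U = (39.42, -2.148). Then |EU| = |U − E| = 39.48.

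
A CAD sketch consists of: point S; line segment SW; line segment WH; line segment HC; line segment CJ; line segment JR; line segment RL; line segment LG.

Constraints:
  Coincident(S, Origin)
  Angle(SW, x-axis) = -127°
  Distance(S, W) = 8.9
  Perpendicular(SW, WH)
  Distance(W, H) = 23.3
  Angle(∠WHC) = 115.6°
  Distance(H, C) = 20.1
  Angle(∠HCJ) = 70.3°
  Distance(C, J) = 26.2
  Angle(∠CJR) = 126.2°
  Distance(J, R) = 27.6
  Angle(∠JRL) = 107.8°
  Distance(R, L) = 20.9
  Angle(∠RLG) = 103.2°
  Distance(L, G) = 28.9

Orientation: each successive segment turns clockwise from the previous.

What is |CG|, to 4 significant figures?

28.21

S is at the origin; SW runs at -127.0° with length 8.9, so W = (-5.356, -7.108). The perpendicularity gives WH at right angles to SW, so WH runs at 143.0°; with |WH| = 23.3, H = (-23.96, 6.914). ∠WHC = 115.6° gives HC at 78.60° from the x-axis; with |HC| = 20.1, C = (-19.99, 26.62). ∠HCJ = 70.3° gives CJ at -31.10° from the x-axis; with |CJ| = 26.2, J = (2.443, 13.08). ∠CJR = 126.2° gives JR at -84.90° from the x-axis; with |JR| = 27.6, R = (4.896, -14.41). ∠JRL = 107.8° gives RL at -157.1° from the x-axis; with |RL| = 20.9, L = (-14.36, -22.54). ∠RLG = 103.2° gives LG at 126.1° from the x-axis; with |LG| = 28.9, G = (-31.38, 0.8122). Then |CG| = |G − C| = 28.21.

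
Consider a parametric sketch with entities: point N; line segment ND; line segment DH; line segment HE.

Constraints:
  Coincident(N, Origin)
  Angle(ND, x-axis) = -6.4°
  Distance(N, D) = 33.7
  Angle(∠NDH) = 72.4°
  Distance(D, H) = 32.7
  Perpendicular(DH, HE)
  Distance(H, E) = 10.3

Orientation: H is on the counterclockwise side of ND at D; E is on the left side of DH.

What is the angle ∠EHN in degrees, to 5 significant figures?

35.021°

∠NDH = 72.4°, so DH runs at -6.4° + (180° − 72.4°) = 101.20° from the x-axis; with |DH| = 32.7, H = D + 32.7·(cos 101.20°, sin 101.20°) = (27.139, 28.321). DH ⟂ HE; with |HE| = 10.3 on the left of DH, E = H + 10.3·(-0.98096, -0.19423) = (17.035, 26.320). Then cos ∠EHN = HE·HN / (|HE||HN|), giving 35.021°.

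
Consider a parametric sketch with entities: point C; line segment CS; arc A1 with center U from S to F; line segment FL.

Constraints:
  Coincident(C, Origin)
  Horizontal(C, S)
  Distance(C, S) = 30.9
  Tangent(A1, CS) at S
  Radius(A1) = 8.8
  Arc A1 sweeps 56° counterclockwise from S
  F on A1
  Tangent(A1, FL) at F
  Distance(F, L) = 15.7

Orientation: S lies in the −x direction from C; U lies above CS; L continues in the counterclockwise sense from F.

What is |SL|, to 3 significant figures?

23.3

C is at the origin; CS is horizontal with |CS| = 30.9 and S on the −x side, so S = (-30.9, 0.00). Since A1 is tangent to CS there, US ⟂ CS, so U = S + (0, 8.8) = (-30.9, 8.80). On A1, S sits at bearing -90° from U; a 56° counterclockwise sweep puts F at bearing -34°, so F = U + 8.8·(cos -34°, sin -34°) = (-23.6, 3.88). Tangency of A1 to FL means the radius UF is perpendicular to FL, so FL runs along (−sin -34°, cos -34°); with |FL| = 15.7, L = (-14.8, 16.9). Then |SL| = |L − S| = 23.3.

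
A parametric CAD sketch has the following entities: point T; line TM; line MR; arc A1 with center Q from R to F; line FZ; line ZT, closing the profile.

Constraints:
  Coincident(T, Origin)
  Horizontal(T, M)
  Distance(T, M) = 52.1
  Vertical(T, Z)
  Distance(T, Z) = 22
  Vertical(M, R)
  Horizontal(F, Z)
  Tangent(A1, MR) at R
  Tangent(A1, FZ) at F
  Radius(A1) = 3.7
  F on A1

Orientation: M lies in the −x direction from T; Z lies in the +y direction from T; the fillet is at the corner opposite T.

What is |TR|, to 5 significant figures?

55.220

The virtual corner opposite T is at (-52.100, 22.000). Since A1 is tangent to MR there, QR ⟂ MR and since A1 is tangent to FZ there, QF ⟂ FZ, with radius 3.7, so the center Q sits 3.7 in from both sides at Q = (-48.400, 18.300). That places the tangent points at R = (-52.100, 18.300) on MR and F = (-48.400, 22.000) on FZ. Then |TR| = |R − T| = 55.220.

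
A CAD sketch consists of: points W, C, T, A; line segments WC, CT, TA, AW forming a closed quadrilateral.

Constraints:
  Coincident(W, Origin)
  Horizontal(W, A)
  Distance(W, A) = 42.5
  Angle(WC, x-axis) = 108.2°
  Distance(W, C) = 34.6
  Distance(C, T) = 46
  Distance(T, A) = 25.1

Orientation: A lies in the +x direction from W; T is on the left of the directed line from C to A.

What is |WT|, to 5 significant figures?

41.677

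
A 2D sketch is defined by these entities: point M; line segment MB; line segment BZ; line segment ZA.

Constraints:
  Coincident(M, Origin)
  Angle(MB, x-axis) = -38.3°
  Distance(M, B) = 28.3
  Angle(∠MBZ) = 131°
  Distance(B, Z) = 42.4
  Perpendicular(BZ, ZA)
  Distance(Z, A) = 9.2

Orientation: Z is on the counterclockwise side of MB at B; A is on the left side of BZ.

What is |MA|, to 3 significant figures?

62.2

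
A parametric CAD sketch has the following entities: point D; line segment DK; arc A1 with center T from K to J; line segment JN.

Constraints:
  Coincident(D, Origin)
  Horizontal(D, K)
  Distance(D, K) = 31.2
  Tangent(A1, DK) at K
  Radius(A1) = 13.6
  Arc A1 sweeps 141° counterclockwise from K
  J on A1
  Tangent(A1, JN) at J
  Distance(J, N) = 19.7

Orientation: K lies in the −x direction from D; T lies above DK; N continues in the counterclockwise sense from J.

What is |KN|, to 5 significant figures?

37.185

D is at the origin; DK is horizontal with |DK| = 31.2 and K on the −x side, so K = (-31.200, 0.0000). Tangency of A1 to DK means the radius TK is perpendicular to DK, so T = K + (0, 13.6) = (-31.200, 13.600). On A1, K sits at bearing -90° from T; a 141° counterclockwise sweep puts J at bearing 51°, so J = T + 13.6·(cos 51°, sin 51°) = (-22.641, 24.169). Tangency of A1 to JN means the radius TJ is perpendicular to JN, so JN runs along (−sin 51°, cos 51°); with |JN| = 19.7, N = (-37.951, 36.567). Then |KN| = |N − K| = 37.185.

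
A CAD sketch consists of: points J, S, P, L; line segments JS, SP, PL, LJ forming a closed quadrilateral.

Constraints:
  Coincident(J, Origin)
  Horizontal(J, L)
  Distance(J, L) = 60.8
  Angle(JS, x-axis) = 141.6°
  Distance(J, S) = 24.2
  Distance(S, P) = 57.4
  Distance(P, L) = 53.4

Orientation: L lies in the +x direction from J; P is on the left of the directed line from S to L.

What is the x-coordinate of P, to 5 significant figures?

30.575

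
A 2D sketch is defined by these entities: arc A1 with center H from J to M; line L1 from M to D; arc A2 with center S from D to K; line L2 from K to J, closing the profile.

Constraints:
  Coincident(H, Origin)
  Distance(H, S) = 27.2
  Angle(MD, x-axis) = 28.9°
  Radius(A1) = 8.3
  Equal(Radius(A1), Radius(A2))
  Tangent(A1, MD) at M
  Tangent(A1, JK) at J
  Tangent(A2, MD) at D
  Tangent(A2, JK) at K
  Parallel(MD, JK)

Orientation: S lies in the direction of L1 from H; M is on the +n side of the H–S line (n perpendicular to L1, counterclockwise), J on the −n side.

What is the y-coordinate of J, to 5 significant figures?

-7.2664

H is at the origin and S lies 27.2 along u from H, so S = 27.2·u = (23.813, 13.145). Tangency of A1 to both parallel lines with radius 8.3 puts M and J at H ± 8.3·n: M = (-4.0112, 7.2664), J = (4.0112, -7.2664). So J.y = -7.2664.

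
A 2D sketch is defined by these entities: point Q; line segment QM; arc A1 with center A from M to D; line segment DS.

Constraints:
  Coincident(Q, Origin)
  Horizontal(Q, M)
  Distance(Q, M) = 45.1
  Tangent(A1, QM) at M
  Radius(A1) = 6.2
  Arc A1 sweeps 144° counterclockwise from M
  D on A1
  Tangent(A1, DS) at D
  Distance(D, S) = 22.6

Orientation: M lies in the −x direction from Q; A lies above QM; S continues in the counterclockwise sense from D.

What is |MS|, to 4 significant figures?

28.54

Q is at the origin; Q and M share the same y with |QM| = 45.1 and M on the −x side, so M = (-45.10, 0.000). Since A1 is tangent to QM there, AM ⟂ QM, so A = M + (0, 6.2) = (-45.10, 6.200). On A1, M sits at bearing -90° from A; a 144° counterclockwise sweep puts D at bearing 54°, so D = A + 6.2·(cos 54°, sin 54°) = (-41.46, 11.22). Since A1 is tangent to DS there, AD ⟂ DS, so DS runs along (−sin 54°, cos 54°); with |DS| = 22.6, S = (-59.74, 24.50). Then |MS| = |S − M| = 28.54.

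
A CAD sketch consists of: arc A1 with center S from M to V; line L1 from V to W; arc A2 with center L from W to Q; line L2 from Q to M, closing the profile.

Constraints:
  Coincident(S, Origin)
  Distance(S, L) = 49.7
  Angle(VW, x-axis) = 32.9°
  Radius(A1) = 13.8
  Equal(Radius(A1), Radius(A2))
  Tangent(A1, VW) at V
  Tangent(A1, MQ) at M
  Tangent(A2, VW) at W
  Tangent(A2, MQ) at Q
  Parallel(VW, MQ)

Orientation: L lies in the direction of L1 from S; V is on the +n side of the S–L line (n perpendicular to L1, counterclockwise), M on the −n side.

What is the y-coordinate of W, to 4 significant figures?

38.58

Tangency of A1 to both parallel lines with radius 13.8 puts V and M at S ± 13.8·n: V = (-7.496, 11.59), M = (7.496, -11.59). Equal radii place W and Q the same way about L: W = L + 13.8·n = (34.23, 38.58), Q = L − 13.8·n = (49.22, 15.41). So W.y = 38.58.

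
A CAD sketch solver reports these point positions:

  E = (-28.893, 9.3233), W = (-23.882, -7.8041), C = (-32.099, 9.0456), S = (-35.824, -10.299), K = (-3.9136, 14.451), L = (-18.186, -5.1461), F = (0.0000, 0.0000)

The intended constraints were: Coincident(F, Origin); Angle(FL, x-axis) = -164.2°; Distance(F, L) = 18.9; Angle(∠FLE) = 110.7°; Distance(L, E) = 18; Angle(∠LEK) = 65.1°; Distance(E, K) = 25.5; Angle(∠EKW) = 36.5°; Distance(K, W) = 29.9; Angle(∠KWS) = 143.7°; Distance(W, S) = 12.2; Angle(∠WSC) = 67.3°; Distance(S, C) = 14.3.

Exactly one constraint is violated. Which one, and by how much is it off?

Distance(S, C) = 14.3 — off by 5.40.

F = (0.00, 0.00) ✓; FL at -164.2° ✓; |FL| = 18.90 ✓; ∠FLE = 110.7° ✓; |LE| = 18.00 ✓; ∠LEK = 65.10° ✓; |EK| = 25.50 ✓; ∠EKW = 36.50° ✓; |KW| = 29.90 ✓; ∠KWS = 143.7° ✓; |WS| = 12.20 ✓; ∠WSC = 67.30° ✓; |SC| = 19.70 ✗.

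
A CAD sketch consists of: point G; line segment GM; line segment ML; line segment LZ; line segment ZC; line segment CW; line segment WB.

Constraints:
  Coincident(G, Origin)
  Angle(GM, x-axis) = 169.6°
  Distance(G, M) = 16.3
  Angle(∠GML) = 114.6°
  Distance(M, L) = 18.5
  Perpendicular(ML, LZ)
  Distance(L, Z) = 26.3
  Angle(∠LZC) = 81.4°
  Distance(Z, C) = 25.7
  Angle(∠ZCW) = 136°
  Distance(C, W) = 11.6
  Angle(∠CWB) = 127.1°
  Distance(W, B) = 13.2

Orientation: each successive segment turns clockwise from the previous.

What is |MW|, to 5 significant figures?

19.239

G is at the origin; GM runs at 169.6° with length 16.3, so M = (-16.032, 2.9425). ∠GML = 114.6° gives ML at 104.20° from the x-axis; with |ML| = 18.5, L = (-20.570, 20.877). ML ⟂ LZ, so LZ runs at 14.200°; with |LZ| = 26.3, Z = (4.9260, 27.329). ∠LZC = 81.4° gives ZC at -84.400° from the x-axis; with |ZC| = 25.7, C = (7.4339, 1.7514). ∠ZCW = 136.0° gives CW at -128.40° from the x-axis; with |CW| = 11.6, W = (0.22858, -7.3394). Then |MW| = |W − M| = 19.239.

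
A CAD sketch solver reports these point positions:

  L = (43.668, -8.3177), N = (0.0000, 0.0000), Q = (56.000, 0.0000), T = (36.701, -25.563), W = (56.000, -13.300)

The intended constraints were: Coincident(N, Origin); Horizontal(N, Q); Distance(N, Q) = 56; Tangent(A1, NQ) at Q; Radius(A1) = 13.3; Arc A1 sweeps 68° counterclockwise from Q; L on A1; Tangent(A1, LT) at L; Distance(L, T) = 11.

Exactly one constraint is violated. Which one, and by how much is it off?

Distance(L, T) = 11 — off by 7.60.

N = (0.00, 0.00) ✓; N.y = 0.00, Q.y = 0.00 ✓; |NQ| = 56.00 ✓; ∠(WQ, QN) = 90.00° ✓; |WQ| = 13.30 ✓; bearing(W→L) − bearing(W→Q) = 68.00° ✓; |WL| = 13.30 ✓; ∠(WL, LT) = 90.00° ✓; |LT| = 18.60 ✗.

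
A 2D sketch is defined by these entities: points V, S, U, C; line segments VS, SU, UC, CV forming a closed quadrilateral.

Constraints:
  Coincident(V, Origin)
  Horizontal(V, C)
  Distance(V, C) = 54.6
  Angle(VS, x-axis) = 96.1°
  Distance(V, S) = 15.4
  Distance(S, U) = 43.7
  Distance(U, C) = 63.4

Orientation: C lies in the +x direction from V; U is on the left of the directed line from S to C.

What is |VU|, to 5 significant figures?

56.888

Checks: |SU| = 43.70 ✓; |UC| = 63.40 ✓.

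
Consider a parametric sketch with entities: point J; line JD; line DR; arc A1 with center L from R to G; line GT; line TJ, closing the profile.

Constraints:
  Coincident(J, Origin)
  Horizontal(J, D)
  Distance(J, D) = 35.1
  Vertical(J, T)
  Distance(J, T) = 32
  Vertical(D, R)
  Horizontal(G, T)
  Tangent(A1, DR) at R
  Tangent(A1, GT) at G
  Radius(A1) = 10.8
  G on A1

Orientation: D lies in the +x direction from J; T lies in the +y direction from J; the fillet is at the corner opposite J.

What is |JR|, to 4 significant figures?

41.01

J is at the origin; JD is horizontal with |JD| = 35.1 and D on the +x side, so D = (35.10, 0.000). J and T share the same x with |JT| = 32.0 and T on the +y side, so T = (0.000, 32.00). The virtual corner opposite J is at (35.10, 32.00). The tangent condition forces LR to be normal to DR and since A1 is tangent to GT there, LG ⟂ GT, with radius 10.8, so the center L sits 10.8 in from both sides at L = (24.30, 21.20). That places the tangent points at R = (35.10, 21.20) on DR and G = (24.30, 32.00) on GT. Then |JR| = |R − J| = 41.01.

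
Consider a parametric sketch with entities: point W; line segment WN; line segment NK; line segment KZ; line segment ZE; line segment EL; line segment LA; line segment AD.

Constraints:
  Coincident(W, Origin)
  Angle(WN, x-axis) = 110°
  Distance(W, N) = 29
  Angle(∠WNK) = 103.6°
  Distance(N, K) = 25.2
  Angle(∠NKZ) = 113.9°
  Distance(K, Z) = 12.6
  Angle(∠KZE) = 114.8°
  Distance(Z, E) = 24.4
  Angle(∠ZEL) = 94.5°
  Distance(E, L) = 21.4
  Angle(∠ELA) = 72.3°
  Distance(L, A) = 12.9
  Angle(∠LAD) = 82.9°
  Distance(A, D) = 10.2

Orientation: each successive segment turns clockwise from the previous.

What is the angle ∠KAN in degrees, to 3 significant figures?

100°

W is at the origin; WN runs at 110.0° with length 29.0, so N = (-9.92, 27.3). ∠WNK = 103.6° gives NK at 33.6° from the x-axis; with |NK| = 25.2, K = (11.1, 41.2). ∠NKZ = 113.9° gives KZ at -32.5° from the x-axis; with |KZ| = 12.6, Z = (21.7, 34.4). ∠KZE = 114.8° gives ZE at -97.7° from the x-axis; with |ZE| = 24.4, E = (18.4, 10.2). ∠ZEL = 94.5° gives EL at 177° from the x-axis; with |EL| = 21.4, L = (-2.94, 11.4). ∠ELA = 72.3° gives LA at 69.1° from the x-axis; with |LA| = 12.9, A = (1.66, 23.5). Then cos ∠KAN = AK·AN / (|AK||AN|), giving 100°.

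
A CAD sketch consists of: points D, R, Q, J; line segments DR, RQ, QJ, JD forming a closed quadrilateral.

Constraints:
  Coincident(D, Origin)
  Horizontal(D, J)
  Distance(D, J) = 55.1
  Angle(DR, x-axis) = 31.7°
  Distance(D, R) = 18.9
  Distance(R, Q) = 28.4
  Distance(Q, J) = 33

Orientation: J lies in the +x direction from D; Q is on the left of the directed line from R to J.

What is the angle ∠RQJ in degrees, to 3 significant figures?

81.6°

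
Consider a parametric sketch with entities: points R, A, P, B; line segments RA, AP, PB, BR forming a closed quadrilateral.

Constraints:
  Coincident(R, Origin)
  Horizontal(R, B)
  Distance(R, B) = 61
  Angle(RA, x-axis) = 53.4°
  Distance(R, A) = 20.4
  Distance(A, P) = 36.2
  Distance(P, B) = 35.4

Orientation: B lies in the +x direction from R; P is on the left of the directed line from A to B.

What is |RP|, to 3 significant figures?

55.0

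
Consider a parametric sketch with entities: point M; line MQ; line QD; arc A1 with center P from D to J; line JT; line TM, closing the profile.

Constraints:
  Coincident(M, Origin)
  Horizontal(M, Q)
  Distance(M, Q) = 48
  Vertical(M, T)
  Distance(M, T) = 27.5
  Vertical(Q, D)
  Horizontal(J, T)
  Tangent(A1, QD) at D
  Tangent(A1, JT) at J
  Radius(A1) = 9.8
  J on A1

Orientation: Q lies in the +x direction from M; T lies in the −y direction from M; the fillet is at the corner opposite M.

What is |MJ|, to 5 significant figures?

47.069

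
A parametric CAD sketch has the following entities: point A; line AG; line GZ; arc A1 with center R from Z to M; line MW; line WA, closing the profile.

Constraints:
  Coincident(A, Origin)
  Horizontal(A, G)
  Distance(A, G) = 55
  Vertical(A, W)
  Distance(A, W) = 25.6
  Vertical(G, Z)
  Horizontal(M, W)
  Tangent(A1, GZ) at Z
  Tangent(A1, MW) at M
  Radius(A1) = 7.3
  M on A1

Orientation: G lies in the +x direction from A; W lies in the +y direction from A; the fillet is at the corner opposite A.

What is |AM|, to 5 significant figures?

54.135

A is at the origin; AG is horizontal with |AG| = 55.0 and G on the +x side, so G = (55.000, 0.0000). A and W share the same x with |AW| = 25.6 and W on the +y side, so W = (0.0000, 25.600). The virtual corner opposite A is at (55.000, 25.600). Since A1 is tangent to GZ there, RZ ⟂ GZ and tangency of A1 to MW means the radius RM is perpendicular to MW, with radius 7.3, so the center R sits 7.3 in from both sides at R = (47.700, 18.300). That places the tangent points at Z = (55.000, 18.300) on GZ and M = (47.700, 25.600) on MW. Then |AM| = |M − A| = 54.135.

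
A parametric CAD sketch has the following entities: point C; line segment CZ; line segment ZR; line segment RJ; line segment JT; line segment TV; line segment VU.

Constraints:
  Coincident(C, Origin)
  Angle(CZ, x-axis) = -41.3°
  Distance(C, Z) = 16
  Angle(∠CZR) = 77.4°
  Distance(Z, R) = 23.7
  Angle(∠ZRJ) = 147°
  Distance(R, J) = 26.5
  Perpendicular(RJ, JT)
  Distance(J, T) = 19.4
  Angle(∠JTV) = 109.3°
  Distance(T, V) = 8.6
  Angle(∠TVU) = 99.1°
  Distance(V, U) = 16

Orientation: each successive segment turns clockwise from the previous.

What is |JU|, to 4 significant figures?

17.72

C is at the origin; CZ runs at -41.3° with length 16.0, so Z = (12.02, -10.56). ∠CZR = 77.4° gives ZR at -143.9° from the x-axis; with |ZR| = 23.7, R = (-7.129, -24.52). ∠ZRJ = 147.0° gives RJ at -176.9° from the x-axis; with |RJ| = 26.5, J = (-33.59, -25.96). The perpendicularity gives JT at right angles to RJ, so JT runs at 93.10°; with |JT| = 19.4, T = (-34.64, -6.585). ∠JTV = 109.3° gives TV at 22.40° from the x-axis; with |TV| = 8.6, V = (-26.69, -3.308). ∠TVU = 99.1° gives VU at -58.50° from the x-axis; with |VU| = 16.0, U = (-18.33, -16.95). Then |JU| = |U − J| = 17.72.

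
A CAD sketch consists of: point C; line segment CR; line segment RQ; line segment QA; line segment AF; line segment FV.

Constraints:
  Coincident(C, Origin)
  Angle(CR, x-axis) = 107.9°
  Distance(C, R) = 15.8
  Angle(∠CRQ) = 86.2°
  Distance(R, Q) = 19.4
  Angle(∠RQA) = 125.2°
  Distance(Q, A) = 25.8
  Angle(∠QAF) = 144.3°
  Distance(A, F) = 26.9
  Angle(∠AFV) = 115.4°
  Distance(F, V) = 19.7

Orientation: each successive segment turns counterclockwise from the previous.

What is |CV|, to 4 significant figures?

43.24

C is at the origin; CR runs at 107.9° with length 15.8, so R = (-4.856, 15.04). ∠CRQ = 86.2° gives RQ at -158.3° from the x-axis; with |RQ| = 19.4, Q = (-22.88, 7.862). ∠RQA = 125.2° gives QA at -103.5° from the x-axis; with |QA| = 25.8, A = (-28.90, -17.23). ∠QAF = 144.3° gives AF at -67.80° from the x-axis; with |AF| = 26.9, F = (-18.74, -42.13). ∠AFV = 115.4° gives FV at -3.200° from the x-axis; with |FV| = 19.7, V = (0.9289, -43.23). Then |CV| = |V − C| = 43.24.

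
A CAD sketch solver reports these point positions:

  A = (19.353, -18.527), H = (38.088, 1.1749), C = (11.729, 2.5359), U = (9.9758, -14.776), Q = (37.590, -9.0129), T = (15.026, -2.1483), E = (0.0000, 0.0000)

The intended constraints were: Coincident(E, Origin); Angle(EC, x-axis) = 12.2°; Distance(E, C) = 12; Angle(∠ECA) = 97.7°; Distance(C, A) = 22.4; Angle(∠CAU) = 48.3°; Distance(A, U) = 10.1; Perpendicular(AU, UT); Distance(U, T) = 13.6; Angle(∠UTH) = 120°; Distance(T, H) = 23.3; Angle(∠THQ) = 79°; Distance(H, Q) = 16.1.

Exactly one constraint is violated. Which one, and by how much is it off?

Distance(H, Q) = 16.1 — off by 5.90.

E = (0.00, 0.00) ✓; EC at 12.20° ✓; |EC| = 12.00 ✓; ∠ECA = 97.70° ✓; |CA| = 22.40 ✓; ∠CAU = 48.30° ✓; |AU| = 10.10 ✓; ∠(AU, UT) = 90.00° ✓; |UT| = 13.60 ✓; ∠UTH = 120.0° ✓; |TH| = 23.30 ✓; ∠THQ = 79.00° ✓; |HQ| = 10.20 ✗.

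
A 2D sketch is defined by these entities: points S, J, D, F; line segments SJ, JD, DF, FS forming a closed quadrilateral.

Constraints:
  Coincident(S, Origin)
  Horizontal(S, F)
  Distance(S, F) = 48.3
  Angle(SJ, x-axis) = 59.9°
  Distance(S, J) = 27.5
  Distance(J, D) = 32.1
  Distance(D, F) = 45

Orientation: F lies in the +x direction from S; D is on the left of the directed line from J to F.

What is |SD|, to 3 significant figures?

58.6

S is at the origin; SF is horizontal with |SF| = 48.3 and F in +x, so F = (48.3, 0). SJ runs at 59.9° with |SJ| = 27.5, so J = (13.8, 23.8). D is determined by |JD| = 32.1 and |DF| = 45.0 together: it lies at the intersection of circle(J, 32.1) and circle(F, 45.0). With |JF| = 41.9, the foot of the radical line on JF is 9.09 from J and the perpendicular offset is √(32.1² − 9.09²) = 30.8. Taking the left-of-JF solution: D = (38.8, 44.0).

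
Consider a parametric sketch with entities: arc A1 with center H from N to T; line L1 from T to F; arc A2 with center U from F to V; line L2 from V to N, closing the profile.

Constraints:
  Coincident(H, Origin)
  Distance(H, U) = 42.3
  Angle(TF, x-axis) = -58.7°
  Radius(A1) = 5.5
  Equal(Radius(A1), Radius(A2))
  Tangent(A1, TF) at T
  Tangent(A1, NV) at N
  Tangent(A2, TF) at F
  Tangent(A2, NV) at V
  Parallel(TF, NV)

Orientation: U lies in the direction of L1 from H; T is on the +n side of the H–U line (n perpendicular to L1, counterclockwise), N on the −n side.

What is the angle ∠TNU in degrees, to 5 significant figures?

82.592°

The slot axis is L1's direction at -58.7°, so u = (cos -58.7°, sin -58.7°) = (0.51952, -0.85446) and n = (−sin -58.7°, cos -58.7°) = (0.85446, 0.51952). H is at the origin and U lies 42.3 along u from H, so U = 42.3·u = (21.976, -36.144). Tangency of A1 to both parallel lines with radius 5.5 puts T and N at H ± 5.5·n: T = (4.6995, 2.8574), N = (-4.6995, -2.8574). Then cos ∠TNU = NT·NU / (|NT||NU|), giving 82.592°.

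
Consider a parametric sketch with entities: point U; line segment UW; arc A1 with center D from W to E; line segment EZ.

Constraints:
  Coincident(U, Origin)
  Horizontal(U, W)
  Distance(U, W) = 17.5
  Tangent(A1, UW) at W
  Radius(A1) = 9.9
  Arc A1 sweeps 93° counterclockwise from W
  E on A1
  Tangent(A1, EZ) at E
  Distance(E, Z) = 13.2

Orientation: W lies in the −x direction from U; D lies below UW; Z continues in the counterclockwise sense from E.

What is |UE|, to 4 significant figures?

29.30

U is at the origin; U and W share the same y with |UW| = 17.5 and W on the −x side, so W = (-17.50, 0.000). The tangent condition forces DW to be normal to UW, so D = W + (0, -9.9) = (-17.50, -9.900). On A1, W sits at bearing 90° from D; a 93° counterclockwise sweep puts E at bearing 183°, so E = D + 9.9·(cos 183°, sin 183°) = (-27.39, -10.42). Then |UE| = |E − U| = 29.30.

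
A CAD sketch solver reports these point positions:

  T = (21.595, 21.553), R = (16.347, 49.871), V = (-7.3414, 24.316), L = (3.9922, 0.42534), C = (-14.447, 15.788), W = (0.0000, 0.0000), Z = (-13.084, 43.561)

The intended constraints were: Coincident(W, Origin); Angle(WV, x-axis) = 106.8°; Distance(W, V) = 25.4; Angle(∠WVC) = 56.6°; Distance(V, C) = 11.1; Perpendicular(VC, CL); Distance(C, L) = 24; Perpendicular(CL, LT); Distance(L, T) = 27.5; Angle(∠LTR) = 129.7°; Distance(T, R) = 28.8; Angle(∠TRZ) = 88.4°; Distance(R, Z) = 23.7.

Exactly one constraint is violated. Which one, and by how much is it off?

Distance(R, Z) = 23.7 — off by 6.40.

W = (0.00, 0.00) ✓; WV at 106.8° ✓; |WV| = 25.40 ✓; ∠WVC = 56.60° ✓; |VC| = 11.10 ✓; ∠(VC, CL) = 90.00° ✓; |CL| = 24.00 ✓; ∠(CL, LT) = 90.00° ✓; |LT| = 27.50 ✓; ∠LTR = 129.7° ✓; |TR| = 28.80 ✓; ∠TRZ = 88.40° ✓; |RZ| = 30.10 ✗.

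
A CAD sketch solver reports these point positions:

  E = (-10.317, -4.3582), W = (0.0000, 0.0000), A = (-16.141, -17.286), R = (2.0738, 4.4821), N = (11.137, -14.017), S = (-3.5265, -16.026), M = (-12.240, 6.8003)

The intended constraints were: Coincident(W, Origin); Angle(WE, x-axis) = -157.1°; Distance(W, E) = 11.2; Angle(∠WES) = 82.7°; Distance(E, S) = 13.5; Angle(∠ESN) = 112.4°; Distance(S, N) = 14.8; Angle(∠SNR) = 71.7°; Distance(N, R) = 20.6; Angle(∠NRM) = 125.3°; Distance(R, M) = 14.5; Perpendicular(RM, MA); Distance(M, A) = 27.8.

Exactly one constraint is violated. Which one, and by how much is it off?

Distance(M, A) = 27.8 — off by 3.40.

W = (0.00, 0.00) ✓; WE at -157.1° ✓; |WE| = 11.20 ✓; ∠WES = 82.70° ✓; |ES| = 13.50 ✓; ∠ESN = 112.4° ✓; |SN| = 14.80 ✓; ∠SNR = 71.70° ✓; |NR| = 20.60 ✓; ∠NRM = 125.3° ✓; |RM| = 14.50 ✓; ∠(RM, MA) = 90.00° ✓; |MA| = 24.40 ✗.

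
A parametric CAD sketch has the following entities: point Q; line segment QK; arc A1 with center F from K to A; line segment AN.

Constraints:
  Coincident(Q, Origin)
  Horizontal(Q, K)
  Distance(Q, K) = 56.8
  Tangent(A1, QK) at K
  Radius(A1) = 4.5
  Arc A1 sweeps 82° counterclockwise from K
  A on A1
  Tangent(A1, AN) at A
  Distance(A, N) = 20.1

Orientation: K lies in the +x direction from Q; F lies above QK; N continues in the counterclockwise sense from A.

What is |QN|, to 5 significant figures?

68.325

On A1, K sits at bearing -90° from F; an 82° counterclockwise sweep puts A at bearing -8°, so A = F + 4.5·(cos -8°, sin -8°) = (61.256, 3.8737). A1 meets AN tangentially, so FA is at right angles to AN, so AN runs along (−sin -8°, cos -8°); with |AN| = 20.1, N = (64.054, 23.778). Then |QN| = |N − Q| = 68.325.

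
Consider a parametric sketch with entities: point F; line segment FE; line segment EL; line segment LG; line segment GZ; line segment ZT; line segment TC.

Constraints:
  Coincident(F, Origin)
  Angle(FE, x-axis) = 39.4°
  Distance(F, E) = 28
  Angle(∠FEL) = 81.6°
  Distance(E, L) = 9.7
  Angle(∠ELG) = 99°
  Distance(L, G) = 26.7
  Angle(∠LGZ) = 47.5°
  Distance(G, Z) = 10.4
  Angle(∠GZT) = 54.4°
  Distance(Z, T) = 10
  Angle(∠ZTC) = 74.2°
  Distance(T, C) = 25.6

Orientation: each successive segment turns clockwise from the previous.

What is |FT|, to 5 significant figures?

14.915

F is at the origin; FE runs at 39.4° with length 28.0, so E = (21.637, 17.772). ∠FEL = 81.6° gives EL at -59.000° from the x-axis; with |EL| = 9.7, L = (26.632, 9.4579). ∠ELG = 99.0° gives LG at -140.00° from the x-axis; with |LG| = 26.7, G = (6.1790, -7.7045). ∠LGZ = 47.5° gives GZ at 87.500° from the x-axis; with |GZ| = 10.4, Z = (6.6327, 2.6856). ∠GZT = 54.4° gives ZT at -38.100° from the x-axis; with |ZT| = 10.0, T = (14.502, -3.4848). Then |FT| = |T − F| = 14.915.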